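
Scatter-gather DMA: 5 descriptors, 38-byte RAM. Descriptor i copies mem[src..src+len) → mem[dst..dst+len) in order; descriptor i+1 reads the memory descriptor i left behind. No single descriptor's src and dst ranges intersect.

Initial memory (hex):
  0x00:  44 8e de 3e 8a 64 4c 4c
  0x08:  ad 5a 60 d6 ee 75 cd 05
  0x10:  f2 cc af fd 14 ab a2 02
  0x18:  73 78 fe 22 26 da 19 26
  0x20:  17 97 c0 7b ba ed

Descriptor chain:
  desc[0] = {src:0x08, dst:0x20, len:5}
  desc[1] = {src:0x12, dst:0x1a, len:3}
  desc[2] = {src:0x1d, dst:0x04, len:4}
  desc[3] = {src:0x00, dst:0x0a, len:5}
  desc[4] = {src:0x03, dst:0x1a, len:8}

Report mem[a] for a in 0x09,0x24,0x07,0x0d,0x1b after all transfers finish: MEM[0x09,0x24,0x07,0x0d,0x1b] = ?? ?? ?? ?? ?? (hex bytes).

MEM[0x09,0x24,0x07,0x0d,0x1b] = 5a ee ad 3e da

D0: mem[0x20..0x24] <- [ad 5a 60 d6 ee]
D1: mem[0x1a..0x1c] <- [af fd 14]
D2: mem[0x04..0x07] <- [da 19 26 ad]
D3: mem[0x0a..0x0e] <- [44 8e de 3e da]
D4: mem[0x1a..0x21] <- [3e da 19 26 ad ad 5a 44]
query mem[0x09]=0x5a, mem[0x24]=0xee, mem[0x07]=0xad, mem[0x0d]=0x3e, mem[0x1b]=0xda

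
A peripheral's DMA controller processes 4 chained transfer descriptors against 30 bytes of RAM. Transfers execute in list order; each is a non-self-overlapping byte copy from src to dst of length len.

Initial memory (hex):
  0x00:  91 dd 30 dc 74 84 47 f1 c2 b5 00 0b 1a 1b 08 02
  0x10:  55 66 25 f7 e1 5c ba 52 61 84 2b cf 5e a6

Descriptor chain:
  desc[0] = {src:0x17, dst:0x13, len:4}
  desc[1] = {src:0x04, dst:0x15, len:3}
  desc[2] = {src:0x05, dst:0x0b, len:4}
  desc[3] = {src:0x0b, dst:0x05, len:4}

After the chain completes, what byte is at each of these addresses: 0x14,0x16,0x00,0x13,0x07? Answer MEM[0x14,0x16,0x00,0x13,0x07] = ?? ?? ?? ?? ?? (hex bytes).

D0: mem[0x13..0x16] <- [52 61 84 2b]
D1: mem[0x15..0x17] <- [74 84 47]
D2: mem[0x0b..0x0e] <- [84 47 f1 c2]
D3: mem[0x05..0x08] <- [84 47 f1 c2]
query mem[0x14]=0x61, mem[0x16]=0x84, mem[0x00]=0x91, mem[0x13]=0x52, mem[0x07]=0xf1

MEM[0x14,0x16,0x00,0x13,0x07] = 61 84 91 52 f1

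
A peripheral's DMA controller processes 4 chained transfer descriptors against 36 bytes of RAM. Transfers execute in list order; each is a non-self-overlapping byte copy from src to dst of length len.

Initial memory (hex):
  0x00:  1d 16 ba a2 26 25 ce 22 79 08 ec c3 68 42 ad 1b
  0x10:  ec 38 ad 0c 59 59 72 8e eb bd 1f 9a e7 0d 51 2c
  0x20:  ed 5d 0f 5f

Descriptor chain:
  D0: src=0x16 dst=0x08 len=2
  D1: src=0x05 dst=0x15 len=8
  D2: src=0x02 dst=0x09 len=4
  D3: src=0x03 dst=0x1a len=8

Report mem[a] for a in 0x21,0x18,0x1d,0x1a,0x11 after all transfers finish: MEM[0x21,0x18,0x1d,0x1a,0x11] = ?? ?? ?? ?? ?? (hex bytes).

MEM[0x21,0x18,0x1d,0x1a,0x11] = a2 72 ce a2 38

D0: mem[0x08..0x09] <- [72 8e]
D1: mem[0x15..0x1c] <- [25 ce 22 72 8e ec c3 68]
D2: mem[0x09..0x0c] <- [ba a2 26 25]
D3: mem[0x1a..0x21] <- [a2 26 25 ce 22 72 ba a2]
query mem[0x21]=0xa2, mem[0x18]=0x72, mem[0x1d]=0xce, mem[0x1a]=0xa2, mem[0x11]=0x38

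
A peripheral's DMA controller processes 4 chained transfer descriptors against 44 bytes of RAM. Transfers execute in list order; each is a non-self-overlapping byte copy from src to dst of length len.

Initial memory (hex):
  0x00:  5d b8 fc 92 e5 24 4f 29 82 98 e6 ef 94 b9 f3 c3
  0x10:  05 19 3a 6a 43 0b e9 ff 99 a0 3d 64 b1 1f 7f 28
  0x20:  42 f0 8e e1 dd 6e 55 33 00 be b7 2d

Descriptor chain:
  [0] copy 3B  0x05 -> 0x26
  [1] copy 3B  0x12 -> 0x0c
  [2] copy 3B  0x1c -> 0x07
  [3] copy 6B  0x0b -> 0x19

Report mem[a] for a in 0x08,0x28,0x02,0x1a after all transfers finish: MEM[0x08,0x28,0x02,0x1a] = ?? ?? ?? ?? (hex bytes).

D0: mem[0x26..0x28] <- [24 4f 29]
D1: mem[0x0c..0x0e] <- [3a 6a 43]
D2: mem[0x07..0x09] <- [b1 1f 7f]
D3: mem[0x19..0x1e] <- [ef 3a 6a 43 c3 05]
query mem[0x08]=0x1f, mem[0x28]=0x29, mem[0x02]=0xfc, mem[0x1a]=0x3a

MEM[0x08,0x28,0x02,0x1a] = 1f 29 fc 3a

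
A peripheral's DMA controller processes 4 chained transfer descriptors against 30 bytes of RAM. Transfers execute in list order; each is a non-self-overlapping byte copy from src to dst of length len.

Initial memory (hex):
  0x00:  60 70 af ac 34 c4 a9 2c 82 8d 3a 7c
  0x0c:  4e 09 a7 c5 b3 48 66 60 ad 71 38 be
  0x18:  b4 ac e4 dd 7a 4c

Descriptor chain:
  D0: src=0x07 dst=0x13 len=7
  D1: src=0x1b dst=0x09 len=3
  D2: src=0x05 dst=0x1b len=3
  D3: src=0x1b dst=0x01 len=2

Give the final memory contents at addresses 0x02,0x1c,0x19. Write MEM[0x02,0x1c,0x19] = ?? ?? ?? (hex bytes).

#0 dst[0x13+7] := {0x2c,0x82,0x8d,0x3a,0x7c,0x4e,0x09}
#1 dst[0x09+3] := {0xdd,0x7a,0x4c}
#2 dst[0x1b+3] := {0xc4,0xa9,0x2c}
#3 dst[0x01+2] := {0xc4,0xa9}
query mem[0x02]=0xa9, mem[0x1c]=0xa9, mem[0x19]=0x09

MEM[0x02,0x1c,0x19] = a9 a9 09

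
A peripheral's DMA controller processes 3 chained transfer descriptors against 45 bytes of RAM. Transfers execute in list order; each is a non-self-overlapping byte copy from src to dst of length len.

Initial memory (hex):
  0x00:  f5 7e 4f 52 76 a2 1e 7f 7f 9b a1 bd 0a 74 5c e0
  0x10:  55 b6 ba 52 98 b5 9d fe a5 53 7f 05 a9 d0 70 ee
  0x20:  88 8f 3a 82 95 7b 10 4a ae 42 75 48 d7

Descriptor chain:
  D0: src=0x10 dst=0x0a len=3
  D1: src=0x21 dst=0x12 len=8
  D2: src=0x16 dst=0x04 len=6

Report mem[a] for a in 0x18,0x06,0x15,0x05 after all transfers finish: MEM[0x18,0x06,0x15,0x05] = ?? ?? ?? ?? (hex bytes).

[0] 0x10->0x0a len=3 : 55 b6 ba
[1] 0x21->0x12 len=8 : 8f 3a 82 95 7b 10 4a ae
[2] 0x16->0x04 len=6 : 7b 10 4a ae 7f 05
query mem[0x18]=0x4a, mem[0x06]=0x4a, mem[0x15]=0x95, mem[0x05]=0x10

MEM[0x18,0x06,0x15,0x05] = 4a 4a 95 10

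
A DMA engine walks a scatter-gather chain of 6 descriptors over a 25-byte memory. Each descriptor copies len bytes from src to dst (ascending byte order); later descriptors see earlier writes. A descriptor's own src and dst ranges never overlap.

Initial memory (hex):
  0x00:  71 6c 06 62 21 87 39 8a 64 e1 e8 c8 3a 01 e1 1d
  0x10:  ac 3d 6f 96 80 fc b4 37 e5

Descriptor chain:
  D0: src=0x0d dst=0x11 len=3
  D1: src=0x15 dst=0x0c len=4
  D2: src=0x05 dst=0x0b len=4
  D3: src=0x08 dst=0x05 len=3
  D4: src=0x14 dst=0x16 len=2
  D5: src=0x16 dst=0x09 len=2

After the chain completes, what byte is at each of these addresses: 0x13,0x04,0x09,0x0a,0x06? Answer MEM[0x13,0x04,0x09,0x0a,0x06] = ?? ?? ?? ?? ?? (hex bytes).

#0 dst[0x11+3] := {0x01,0xe1,0x1d}
#1 dst[0x0c+4] := {0xfc,0xb4,0x37,0xe5}
#2 dst[0x0b+4] := {0x87,0x39,0x8a,0x64}
#3 dst[0x05+3] := {0x64,0xe1,0xe8}
#4 dst[0x16+2] := {0x80,0xfc}
#5 dst[0x09+2] := {0x80,0xfc}
query mem[0x13]=0x1d, mem[0x04]=0x21, mem[0x09]=0x80, mem[0x0a]=0xfc, mem[0x06]=0xe1

MEM[0x13,0x04,0x09,0x0a,0x06] = 1d 21 80 fc e1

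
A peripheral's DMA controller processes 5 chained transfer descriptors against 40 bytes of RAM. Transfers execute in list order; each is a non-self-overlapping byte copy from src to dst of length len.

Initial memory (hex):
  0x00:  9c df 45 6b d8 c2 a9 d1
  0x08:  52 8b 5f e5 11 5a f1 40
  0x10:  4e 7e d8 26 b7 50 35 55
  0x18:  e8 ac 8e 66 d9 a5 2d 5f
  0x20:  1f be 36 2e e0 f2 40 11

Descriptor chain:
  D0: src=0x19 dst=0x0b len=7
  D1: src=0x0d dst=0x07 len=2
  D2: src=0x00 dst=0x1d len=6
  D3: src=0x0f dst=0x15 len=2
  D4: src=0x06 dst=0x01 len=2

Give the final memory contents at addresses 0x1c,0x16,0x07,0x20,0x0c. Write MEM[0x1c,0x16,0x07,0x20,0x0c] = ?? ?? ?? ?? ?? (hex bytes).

MEM[0x1c,0x16,0x07,0x20,0x0c] = d9 2d 66 6b 8e

[0] 0x19->0x0b len=7 : ac 8e 66 d9 a5 2d 5f
[1] 0x0d->0x07 len=2 : 66 d9
[2] 0x00->0x1d len=6 : 9c df 45 6b d8 c2
[3] 0x0f->0x15 len=2 : a5 2d
[4] 0x06->0x01 len=2 : a9 66
query mem[0x1c]=0xd9, mem[0x16]=0x2d, mem[0x07]=0x66, mem[0x20]=0x6b, mem[0x0c]=0x8e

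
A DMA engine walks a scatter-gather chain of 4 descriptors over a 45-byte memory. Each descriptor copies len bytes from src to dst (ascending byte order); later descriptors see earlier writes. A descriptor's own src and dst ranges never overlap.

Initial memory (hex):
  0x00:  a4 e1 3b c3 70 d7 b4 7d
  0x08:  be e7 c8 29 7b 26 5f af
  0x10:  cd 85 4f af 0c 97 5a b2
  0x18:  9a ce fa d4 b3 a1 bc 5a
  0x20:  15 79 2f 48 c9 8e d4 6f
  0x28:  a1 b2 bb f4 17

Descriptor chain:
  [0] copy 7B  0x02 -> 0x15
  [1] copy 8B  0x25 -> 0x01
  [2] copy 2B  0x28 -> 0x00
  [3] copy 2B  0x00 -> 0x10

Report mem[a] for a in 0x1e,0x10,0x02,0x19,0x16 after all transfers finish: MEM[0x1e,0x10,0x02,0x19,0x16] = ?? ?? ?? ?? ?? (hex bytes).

MEM[0x1e,0x10,0x02,0x19,0x16] = bc a1 d4 b4 c3

  after D0: wrote 7B at 0x15 = 3bc370d7b47dbe
  after D1: wrote 8B at 0x01 = 8ed46fa1b2bbf417
  after D2: wrote 2B at 0x00 = a1b2
  after D3: wrote 2B at 0x10 = a1b2
query mem[0x1e]=0xbc, mem[0x10]=0xa1, mem[0x02]=0xd4, mem[0x19]=0xb4, mem[0x16]=0xc3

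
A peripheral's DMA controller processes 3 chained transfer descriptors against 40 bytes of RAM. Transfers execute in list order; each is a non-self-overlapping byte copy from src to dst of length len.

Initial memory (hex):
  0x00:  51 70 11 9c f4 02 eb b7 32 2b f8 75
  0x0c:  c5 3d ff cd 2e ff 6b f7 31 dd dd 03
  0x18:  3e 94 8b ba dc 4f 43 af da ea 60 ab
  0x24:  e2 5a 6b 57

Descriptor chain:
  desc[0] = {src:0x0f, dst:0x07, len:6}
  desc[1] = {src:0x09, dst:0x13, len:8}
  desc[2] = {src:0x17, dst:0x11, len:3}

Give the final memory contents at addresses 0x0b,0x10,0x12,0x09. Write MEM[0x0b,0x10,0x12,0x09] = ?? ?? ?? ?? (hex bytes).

MEM[0x0b,0x10,0x12,0x09] = f7 2e ff ff

#0 dst[0x07+6] := {0xcd,0x2e,0xff,0x6b,0xf7,0x31}
#1 dst[0x13+8] := {0xff,0x6b,0xf7,0x31,0x3d,0xff,0xcd,0x2e}
#2 dst[0x11+3] := {0x3d,0xff,0xcd}
query mem[0x0b]=0xf7, mem[0x10]=0x2e, mem[0x12]=0xff, mem[0x09]=0xff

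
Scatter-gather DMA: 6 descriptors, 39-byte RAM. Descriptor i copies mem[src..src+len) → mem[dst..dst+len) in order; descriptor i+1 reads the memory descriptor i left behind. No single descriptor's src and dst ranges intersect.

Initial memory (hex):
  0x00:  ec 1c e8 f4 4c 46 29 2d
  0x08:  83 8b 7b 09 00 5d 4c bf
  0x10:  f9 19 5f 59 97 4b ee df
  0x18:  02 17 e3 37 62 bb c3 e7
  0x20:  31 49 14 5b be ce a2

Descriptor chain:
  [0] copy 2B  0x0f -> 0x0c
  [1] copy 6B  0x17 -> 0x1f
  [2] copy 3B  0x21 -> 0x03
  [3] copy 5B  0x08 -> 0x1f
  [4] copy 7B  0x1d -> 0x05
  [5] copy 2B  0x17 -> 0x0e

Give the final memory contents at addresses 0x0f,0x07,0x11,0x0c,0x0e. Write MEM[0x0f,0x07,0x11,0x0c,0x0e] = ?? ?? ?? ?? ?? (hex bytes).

MEM[0x0f,0x07,0x11,0x0c,0x0e] = 02 83 19 bf df

#0 dst[0x0c+2] := {0xbf,0xf9}
#1 dst[0x1f+6] := {0xdf,0x02,0x17,0xe3,0x37,0x62}
#2 dst[0x03+3] := {0x17,0xe3,0x37}
#3 dst[0x1f+5] := {0x83,0x8b,0x7b,0x09,0xbf}
#4 dst[0x05+7] := {0xbb,0xc3,0x83,0x8b,0x7b,0x09,0xbf}
#5 dst[0x0e+2] := {0xdf,0x02}
query mem[0x0f]=0x02, mem[0x07]=0x83, mem[0x11]=0x19, mem[0x0c]=0xbf, mem[0x0e]=0xdf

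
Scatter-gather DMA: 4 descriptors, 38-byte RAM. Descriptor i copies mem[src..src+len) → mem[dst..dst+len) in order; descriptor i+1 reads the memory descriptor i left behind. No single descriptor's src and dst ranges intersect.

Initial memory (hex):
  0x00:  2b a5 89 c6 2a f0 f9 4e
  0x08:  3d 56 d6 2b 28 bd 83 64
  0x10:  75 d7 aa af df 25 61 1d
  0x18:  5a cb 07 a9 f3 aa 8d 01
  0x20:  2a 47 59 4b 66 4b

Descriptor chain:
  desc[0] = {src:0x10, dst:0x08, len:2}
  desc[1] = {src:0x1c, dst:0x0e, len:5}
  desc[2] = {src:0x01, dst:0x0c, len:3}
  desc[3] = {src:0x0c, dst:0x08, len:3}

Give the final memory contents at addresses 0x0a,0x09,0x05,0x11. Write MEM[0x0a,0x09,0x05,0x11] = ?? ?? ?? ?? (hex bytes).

MEM[0x0a,0x09,0x05,0x11] = c6 89 f0 01

D0: mem[0x08..0x09] <- [75 d7]
D1: mem[0x0e..0x12] <- [f3 aa 8d 01 2a]
D2: mem[0x0c..0x0e] <- [a5 89 c6]
D3: mem[0x08..0x0a] <- [a5 89 c6]
query mem[0x0a]=0xc6, mem[0x09]=0x89, mem[0x05]=0xf0, mem[0x11]=0x01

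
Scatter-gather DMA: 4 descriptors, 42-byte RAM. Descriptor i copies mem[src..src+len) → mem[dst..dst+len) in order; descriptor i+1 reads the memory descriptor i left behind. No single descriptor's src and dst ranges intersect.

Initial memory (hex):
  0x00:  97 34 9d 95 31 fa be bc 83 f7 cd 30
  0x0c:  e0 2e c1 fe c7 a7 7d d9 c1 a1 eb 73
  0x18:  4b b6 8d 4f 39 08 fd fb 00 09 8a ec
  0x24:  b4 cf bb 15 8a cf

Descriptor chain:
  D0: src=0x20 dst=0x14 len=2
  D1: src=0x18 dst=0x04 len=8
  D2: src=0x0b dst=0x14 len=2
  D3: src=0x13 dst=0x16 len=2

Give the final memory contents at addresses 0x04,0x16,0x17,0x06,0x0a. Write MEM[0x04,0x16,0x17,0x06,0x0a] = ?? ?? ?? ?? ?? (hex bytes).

[0] 0x20->0x14 len=2 : 00 09
[1] 0x18->0x04 len=8 : 4b b6 8d 4f 39 08 fd fb
[2] 0x0b->0x14 len=2 : fb e0
[3] 0x13->0x16 len=2 : d9 fb
query mem[0x04]=0x4b, mem[0x16]=0xd9, mem[0x17]=0xfb, mem[0x06]=0x8d, mem[0x0a]=0xfd

MEM[0x04,0x16,0x17,0x06,0x0a] = 4b d9 fb 8d fd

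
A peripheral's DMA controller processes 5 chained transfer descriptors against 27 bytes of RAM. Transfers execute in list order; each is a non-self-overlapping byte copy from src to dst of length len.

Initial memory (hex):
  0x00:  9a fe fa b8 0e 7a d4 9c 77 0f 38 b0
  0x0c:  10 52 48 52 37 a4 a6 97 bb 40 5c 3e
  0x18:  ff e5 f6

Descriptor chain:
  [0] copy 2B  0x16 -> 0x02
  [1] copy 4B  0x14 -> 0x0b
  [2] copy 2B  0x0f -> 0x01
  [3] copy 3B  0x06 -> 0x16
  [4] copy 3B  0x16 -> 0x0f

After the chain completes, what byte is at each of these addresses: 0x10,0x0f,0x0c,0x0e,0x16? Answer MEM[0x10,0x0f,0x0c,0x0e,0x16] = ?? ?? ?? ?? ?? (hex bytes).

MEM[0x10,0x0f,0x0c,0x0e,0x16] = 9c d4 40 3e d4

  after D0: wrote 2B at 0x02 = 5c3e
  after D1: wrote 4B at 0x0b = bb405c3e
  after D2: wrote 2B at 0x01 = 5237
  after D3: wrote 3B at 0x16 = d49c77
  after D4: wrote 3B at 0x0f = d49c77
query mem[0x10]=0x9c, mem[0x0f]=0xd4, mem[0x0c]=0x40, mem[0x0e]=0x3e, mem[0x16]=0xd4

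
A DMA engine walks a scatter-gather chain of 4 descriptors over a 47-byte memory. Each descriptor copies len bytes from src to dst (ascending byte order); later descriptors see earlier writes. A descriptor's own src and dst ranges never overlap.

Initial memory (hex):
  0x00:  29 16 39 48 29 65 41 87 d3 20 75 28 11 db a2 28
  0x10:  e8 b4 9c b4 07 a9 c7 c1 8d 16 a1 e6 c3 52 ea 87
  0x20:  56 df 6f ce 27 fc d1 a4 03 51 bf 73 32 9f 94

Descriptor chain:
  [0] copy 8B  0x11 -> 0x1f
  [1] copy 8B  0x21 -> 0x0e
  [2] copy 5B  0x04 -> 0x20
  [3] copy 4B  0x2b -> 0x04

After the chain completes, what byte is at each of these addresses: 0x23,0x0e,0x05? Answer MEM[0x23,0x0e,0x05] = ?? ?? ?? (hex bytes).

MEM[0x23,0x0e,0x05] = 87 b4 32

[0] 0x11->0x1f len=8 : b4 9c b4 07 a9 c7 c1 8d
[1] 0x21->0x0e len=8 : b4 07 a9 c7 c1 8d a4 03
[2] 0x04->0x20 len=5 : 29 65 41 87 d3
[3] 0x2b->0x04 len=4 : 73 32 9f 94
query mem[0x23]=0x87, mem[0x0e]=0xb4, mem[0x05]=0x32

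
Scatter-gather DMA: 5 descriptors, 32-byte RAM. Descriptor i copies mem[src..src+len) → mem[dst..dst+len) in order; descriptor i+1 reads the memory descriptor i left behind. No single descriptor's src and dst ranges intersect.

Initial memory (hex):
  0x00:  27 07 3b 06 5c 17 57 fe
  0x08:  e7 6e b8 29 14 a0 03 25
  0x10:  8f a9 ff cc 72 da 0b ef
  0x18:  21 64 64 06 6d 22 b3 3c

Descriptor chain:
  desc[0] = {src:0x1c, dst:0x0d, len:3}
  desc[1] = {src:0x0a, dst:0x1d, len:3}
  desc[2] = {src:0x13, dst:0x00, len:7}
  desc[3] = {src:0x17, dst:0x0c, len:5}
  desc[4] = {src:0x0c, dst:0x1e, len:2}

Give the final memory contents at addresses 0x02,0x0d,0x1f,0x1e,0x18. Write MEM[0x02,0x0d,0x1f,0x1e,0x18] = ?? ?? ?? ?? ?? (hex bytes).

MEM[0x02,0x0d,0x1f,0x1e,0x18] = da 21 21 ef 21

[0] 0x1c->0x0d len=3 : 6d 22 b3
[1] 0x0a->0x1d len=3 : b8 29 14
[2] 0x13->0x00 len=7 : cc 72 da 0b ef 21 64
[3] 0x17->0x0c len=5 : ef 21 64 64 06
[4] 0x0c->0x1e len=2 : ef 21
query mem[0x02]=0xda, mem[0x0d]=0x21, mem[0x1f]=0x21, mem[0x1e]=0xef, mem[0x18]=0x21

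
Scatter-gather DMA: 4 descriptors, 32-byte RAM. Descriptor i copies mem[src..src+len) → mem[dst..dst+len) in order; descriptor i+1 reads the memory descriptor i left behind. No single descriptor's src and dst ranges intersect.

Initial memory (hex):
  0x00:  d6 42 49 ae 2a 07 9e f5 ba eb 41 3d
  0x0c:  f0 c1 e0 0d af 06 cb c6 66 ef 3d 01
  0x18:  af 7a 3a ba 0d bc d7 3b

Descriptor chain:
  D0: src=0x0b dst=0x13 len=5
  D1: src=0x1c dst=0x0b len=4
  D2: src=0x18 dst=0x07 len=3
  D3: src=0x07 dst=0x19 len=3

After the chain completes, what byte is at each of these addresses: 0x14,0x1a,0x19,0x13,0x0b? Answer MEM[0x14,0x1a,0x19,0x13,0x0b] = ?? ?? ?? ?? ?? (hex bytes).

D0: mem[0x13..0x17] <- [3d f0 c1 e0 0d]
D1: mem[0x0b..0x0e] <- [0d bc d7 3b]
D2: mem[0x07..0x09] <- [af 7a 3a]
D3: mem[0x19..0x1b] <- [af 7a 3a]
query mem[0x14]=0xf0, mem[0x1a]=0x7a, mem[0x19]=0xaf, mem[0x13]=0x3d, mem[0x0b]=0x0d

MEM[0x14,0x1a,0x19,0x13,0x0b] = f0 7a af 3d 0d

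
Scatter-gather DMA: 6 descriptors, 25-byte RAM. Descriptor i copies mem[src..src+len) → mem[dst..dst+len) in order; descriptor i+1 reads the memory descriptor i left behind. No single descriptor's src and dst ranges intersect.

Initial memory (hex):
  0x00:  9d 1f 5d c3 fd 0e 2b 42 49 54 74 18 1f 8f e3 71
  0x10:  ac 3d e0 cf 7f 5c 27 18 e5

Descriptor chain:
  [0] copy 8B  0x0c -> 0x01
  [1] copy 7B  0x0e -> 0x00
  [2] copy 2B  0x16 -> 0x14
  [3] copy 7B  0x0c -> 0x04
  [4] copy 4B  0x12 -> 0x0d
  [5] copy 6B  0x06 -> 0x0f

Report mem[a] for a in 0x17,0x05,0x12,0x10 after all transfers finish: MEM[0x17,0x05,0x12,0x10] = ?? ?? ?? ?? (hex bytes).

MEM[0x17,0x05,0x12,0x10] = 18 8f 3d 71

D0: mem[0x01..0x08] <- [1f 8f e3 71 ac 3d e0 cf]
D1: mem[0x00..0x06] <- [e3 71 ac 3d e0 cf 7f]
D2: mem[0x14..0x15] <- [27 18]
D3: mem[0x04..0x0a] <- [1f 8f e3 71 ac 3d e0]
D4: mem[0x0d..0x10] <- [e0 cf 27 18]
D5: mem[0x0f..0x14] <- [e3 71 ac 3d e0 18]
query mem[0x17]=0x18, mem[0x05]=0x8f, mem[0x12]=0x3d, mem[0x10]=0x71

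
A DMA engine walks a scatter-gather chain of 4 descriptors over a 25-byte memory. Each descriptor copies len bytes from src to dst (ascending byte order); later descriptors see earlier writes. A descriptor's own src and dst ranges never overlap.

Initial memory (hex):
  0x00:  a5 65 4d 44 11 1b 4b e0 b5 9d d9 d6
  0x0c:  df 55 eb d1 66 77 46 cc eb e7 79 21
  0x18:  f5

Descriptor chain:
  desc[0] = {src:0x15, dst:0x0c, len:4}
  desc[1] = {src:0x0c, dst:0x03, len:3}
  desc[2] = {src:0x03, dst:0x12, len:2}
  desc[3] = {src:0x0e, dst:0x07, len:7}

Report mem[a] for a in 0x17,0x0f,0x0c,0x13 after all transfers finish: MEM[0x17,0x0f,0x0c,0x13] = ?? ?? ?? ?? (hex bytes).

[0] 0x15->0x0c len=4 : e7 79 21 f5
[1] 0x0c->0x03 len=3 : e7 79 21
[2] 0x03->0x12 len=2 : e7 79
[3] 0x0e->0x07 len=7 : 21 f5 66 77 e7 79 eb
query mem[0x17]=0x21, mem[0x0f]=0xf5, mem[0x0c]=0x79, mem[0x13]=0x79

MEM[0x17,0x0f,0x0c,0x13] = 21 f5 79 79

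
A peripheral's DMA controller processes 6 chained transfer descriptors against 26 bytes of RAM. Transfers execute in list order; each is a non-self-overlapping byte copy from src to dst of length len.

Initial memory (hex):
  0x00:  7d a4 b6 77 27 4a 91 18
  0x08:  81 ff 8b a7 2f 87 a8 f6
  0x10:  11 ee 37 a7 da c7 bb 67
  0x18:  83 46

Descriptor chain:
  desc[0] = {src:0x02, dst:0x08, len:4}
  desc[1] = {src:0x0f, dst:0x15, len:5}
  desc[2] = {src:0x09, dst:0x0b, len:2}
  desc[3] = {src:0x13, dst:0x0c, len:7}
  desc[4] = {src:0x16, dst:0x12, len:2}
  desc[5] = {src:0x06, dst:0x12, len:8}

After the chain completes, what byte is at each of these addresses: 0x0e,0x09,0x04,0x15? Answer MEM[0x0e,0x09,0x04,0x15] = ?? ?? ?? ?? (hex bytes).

D0: mem[0x08..0x0b] <- [b6 77 27 4a]
D1: mem[0x15..0x19] <- [f6 11 ee 37 a7]
D2: mem[0x0b..0x0c] <- [77 27]
D3: mem[0x0c..0x12] <- [a7 da f6 11 ee 37 a7]
D4: mem[0x12..0x13] <- [11 ee]
D5: mem[0x12..0x19] <- [91 18 b6 77 27 77 a7 da]
query mem[0x0e]=0xf6, mem[0x09]=0x77, mem[0x04]=0x27, mem[0x15]=0x77

MEM[0x0e,0x09,0x04,0x15] = f6 77 27 77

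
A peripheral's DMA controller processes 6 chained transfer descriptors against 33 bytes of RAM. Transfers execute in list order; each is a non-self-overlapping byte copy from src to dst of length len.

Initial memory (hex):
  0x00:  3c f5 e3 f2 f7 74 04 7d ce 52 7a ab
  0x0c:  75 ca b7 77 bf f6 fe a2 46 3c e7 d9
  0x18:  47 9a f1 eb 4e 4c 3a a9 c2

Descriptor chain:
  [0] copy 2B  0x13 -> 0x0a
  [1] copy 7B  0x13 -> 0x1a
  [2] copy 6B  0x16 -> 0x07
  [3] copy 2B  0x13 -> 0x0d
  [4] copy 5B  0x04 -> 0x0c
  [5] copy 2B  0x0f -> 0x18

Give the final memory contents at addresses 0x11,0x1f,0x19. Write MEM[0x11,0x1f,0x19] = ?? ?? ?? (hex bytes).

[0] 0x13->0x0a len=2 : a2 46
[1] 0x13->0x1a len=7 : a2 46 3c e7 d9 47 9a
[2] 0x16->0x07 len=6 : e7 d9 47 9a a2 46
[3] 0x13->0x0d len=2 : a2 46
[4] 0x04->0x0c len=5 : f7 74 04 e7 d9
[5] 0x0f->0x18 len=2 : e7 d9
query mem[0x11]=0xf6, mem[0x1f]=0x47, mem[0x19]=0xd9

MEM[0x11,0x1f,0x19] = f6 47 d9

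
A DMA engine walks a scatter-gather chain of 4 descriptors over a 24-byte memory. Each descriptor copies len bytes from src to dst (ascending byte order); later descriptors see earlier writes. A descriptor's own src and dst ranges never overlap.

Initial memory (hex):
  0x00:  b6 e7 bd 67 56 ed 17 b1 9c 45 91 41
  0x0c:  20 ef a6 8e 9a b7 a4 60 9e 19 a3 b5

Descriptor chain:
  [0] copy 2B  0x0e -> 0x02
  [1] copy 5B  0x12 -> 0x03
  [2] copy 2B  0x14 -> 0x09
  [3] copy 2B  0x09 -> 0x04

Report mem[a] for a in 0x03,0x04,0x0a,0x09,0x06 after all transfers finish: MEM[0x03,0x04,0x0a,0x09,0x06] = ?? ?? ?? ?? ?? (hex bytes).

MEM[0x03,0x04,0x0a,0x09,0x06] = a4 9e 19 9e 19

D0: mem[0x02..0x03] <- [a6 8e]
D1: mem[0x03..0x07] <- [a4 60 9e 19 a3]
D2: mem[0x09..0x0a] <- [9e 19]
D3: mem[0x04..0x05] <- [9e 19]
query mem[0x03]=0xa4, mem[0x04]=0x9e, mem[0x0a]=0x19, mem[0x09]=0x9e, mem[0x06]=0x19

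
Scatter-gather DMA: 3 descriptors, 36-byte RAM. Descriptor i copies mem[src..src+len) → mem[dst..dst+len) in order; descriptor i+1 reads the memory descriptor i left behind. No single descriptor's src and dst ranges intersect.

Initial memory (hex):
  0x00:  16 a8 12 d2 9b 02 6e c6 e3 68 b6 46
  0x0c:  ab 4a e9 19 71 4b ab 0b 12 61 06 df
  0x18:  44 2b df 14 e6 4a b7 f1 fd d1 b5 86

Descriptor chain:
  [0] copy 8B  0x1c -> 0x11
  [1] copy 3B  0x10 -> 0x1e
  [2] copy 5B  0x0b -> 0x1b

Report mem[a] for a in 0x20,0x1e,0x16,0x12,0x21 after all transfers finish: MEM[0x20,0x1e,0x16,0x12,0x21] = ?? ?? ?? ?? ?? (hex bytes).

#0 dst[0x11+8] := {0xe6,0x4a,0xb7,0xf1,0xfd,0xd1,0xb5,0x86}
#1 dst[0x1e+3] := {0x71,0xe6,0x4a}
#2 dst[0x1b+5] := {0x46,0xab,0x4a,0xe9,0x19}
query mem[0x20]=0x4a, mem[0x1e]=0xe9, mem[0x16]=0xd1, mem[0x12]=0x4a, mem[0x21]=0xd1

MEM[0x20,0x1e,0x16,0x12,0x21] = 4a e9 d1 4a d1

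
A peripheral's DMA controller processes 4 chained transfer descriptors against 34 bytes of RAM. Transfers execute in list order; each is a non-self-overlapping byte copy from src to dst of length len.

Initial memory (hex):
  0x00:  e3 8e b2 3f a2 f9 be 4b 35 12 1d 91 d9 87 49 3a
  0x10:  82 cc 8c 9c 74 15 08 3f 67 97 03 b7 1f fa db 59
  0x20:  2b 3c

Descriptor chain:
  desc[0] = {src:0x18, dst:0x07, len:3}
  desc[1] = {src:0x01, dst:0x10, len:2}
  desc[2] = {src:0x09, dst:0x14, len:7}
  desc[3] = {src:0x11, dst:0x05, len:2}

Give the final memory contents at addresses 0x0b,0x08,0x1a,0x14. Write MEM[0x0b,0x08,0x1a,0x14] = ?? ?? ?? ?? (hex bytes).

[0] 0x18->0x07 len=3 : 67 97 03
[1] 0x01->0x10 len=2 : 8e b2
[2] 0x09->0x14 len=7 : 03 1d 91 d9 87 49 3a
[3] 0x11->0x05 len=2 : b2 8c
query mem[0x0b]=0x91, mem[0x08]=0x97, mem[0x1a]=0x3a, mem[0x14]=0x03

MEM[0x0b,0x08,0x1a,0x14] = 91 97 3a 03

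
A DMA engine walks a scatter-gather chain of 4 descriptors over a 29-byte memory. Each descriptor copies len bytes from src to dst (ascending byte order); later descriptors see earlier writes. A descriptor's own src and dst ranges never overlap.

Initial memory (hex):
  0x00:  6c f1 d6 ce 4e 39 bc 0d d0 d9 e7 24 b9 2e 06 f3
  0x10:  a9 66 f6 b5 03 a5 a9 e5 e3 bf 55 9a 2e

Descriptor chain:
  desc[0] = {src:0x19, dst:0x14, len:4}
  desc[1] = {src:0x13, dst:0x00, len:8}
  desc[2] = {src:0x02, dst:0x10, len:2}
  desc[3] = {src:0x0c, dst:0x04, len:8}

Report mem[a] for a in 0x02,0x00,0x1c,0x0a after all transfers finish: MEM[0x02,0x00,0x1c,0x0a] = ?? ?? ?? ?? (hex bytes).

MEM[0x02,0x00,0x1c,0x0a] = 55 b5 2e f6

[0] 0x19->0x14 len=4 : bf 55 9a 2e
[1] 0x13->0x00 len=8 : b5 bf 55 9a 2e e3 bf 55
[2] 0x02->0x10 len=2 : 55 9a
[3] 0x0c->0x04 len=8 : b9 2e 06 f3 55 9a f6 b5
query mem[0x02]=0x55, mem[0x00]=0xb5, mem[0x1c]=0x2e, mem[0x0a]=0xf6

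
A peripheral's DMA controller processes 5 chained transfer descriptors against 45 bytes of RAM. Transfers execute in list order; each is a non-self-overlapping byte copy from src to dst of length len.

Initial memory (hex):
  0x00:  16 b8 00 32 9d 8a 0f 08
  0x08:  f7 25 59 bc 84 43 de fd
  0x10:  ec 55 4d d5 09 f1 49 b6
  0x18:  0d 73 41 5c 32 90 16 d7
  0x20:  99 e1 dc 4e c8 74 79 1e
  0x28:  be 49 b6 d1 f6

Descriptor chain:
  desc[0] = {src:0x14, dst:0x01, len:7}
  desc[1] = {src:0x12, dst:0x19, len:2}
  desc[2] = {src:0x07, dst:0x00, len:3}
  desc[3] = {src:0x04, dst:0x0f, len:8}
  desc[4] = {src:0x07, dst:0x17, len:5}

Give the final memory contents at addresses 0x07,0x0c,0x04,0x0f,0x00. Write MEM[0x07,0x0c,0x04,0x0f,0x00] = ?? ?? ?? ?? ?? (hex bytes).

D0: mem[0x01..0x07] <- [09 f1 49 b6 0d 73 41]
D1: mem[0x19..0x1a] <- [4d d5]
D2: mem[0x00..0x02] <- [41 f7 25]
D3: mem[0x0f..0x16] <- [b6 0d 73 41 f7 25 59 bc]
D4: mem[0x17..0x1b] <- [41 f7 25 59 bc]
query mem[0x07]=0x41, mem[0x0c]=0x84, mem[0x04]=0xb6, mem[0x0f]=0xb6, mem[0x00]=0x41

MEM[0x07,0x0c,0x04,0x0f,0x00] = 41 84 b6 b6 41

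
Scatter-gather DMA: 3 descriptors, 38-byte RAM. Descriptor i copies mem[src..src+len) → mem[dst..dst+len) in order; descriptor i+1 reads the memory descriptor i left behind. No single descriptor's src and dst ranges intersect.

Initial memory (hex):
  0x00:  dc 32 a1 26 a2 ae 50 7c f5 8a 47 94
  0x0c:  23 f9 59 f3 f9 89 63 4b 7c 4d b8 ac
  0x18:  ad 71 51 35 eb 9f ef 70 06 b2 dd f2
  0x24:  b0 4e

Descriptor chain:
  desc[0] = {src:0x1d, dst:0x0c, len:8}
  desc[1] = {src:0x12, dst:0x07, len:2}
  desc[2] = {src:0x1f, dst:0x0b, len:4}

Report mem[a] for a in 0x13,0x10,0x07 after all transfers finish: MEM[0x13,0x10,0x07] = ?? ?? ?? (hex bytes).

MEM[0x13,0x10,0x07] = b0 b2 f2

  after D0: wrote 8B at 0x0c = 9fef7006b2ddf2b0
  after D1: wrote 2B at 0x07 = f2b0
  after D2: wrote 4B at 0x0b = 7006b2dd
query mem[0x13]=0xb0, mem[0x10]=0xb2, mem[0x07]=0xf2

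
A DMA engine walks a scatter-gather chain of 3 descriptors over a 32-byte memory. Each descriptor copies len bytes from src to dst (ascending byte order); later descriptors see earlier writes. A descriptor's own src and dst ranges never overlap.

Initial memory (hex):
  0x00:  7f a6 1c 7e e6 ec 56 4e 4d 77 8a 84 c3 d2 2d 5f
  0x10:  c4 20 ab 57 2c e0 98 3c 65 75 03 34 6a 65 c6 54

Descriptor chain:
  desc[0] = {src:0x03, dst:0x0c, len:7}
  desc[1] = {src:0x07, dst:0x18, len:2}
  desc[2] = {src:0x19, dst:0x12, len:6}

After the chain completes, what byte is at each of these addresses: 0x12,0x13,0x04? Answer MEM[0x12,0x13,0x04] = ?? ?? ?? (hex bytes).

MEM[0x12,0x13,0x04] = 4d 03 e6

#0 dst[0x0c+7] := {0x7e,0xe6,0xec,0x56,0x4e,0x4d,0x77}
#1 dst[0x18+2] := {0x4e,0x4d}
#2 dst[0x12+6] := {0x4d,0x03,0x34,0x6a,0x65,0xc6}
query mem[0x12]=0x4d, mem[0x13]=0x03, mem[0x04]=0xe6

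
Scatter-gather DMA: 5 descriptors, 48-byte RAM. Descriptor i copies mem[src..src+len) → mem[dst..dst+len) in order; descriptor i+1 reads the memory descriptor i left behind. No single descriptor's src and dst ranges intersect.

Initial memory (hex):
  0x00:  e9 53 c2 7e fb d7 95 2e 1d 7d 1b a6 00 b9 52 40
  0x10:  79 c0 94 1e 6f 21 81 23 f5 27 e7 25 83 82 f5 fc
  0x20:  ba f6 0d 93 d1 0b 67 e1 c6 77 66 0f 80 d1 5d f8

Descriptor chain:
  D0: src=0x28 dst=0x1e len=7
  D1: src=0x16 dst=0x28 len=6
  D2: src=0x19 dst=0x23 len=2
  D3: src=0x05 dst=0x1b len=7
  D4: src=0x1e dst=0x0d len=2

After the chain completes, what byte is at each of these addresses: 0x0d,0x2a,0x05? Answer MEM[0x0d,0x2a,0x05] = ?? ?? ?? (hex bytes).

MEM[0x0d,0x2a,0x05] = 1d f5 d7

[0] 0x28->0x1e len=7 : c6 77 66 0f 80 d1 5d
[1] 0x16->0x28 len=6 : 81 23 f5 27 e7 25
[2] 0x19->0x23 len=2 : 27 e7
[3] 0x05->0x1b len=7 : d7 95 2e 1d 7d 1b a6
[4] 0x1e->0x0d len=2 : 1d 7d
query mem[0x0d]=0x1d, mem[0x2a]=0xf5, mem[0x05]=0xd7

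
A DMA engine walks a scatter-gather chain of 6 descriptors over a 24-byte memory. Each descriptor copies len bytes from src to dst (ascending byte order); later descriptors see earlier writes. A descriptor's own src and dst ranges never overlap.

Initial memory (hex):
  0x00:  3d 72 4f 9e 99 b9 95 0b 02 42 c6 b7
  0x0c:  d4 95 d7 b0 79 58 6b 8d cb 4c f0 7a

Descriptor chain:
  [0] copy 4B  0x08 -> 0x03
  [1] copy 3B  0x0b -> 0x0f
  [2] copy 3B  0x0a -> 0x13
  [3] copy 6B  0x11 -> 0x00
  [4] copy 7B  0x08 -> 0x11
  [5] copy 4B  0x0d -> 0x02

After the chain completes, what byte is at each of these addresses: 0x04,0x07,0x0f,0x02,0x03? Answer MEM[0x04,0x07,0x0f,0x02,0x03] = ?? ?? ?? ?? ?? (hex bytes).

D0: mem[0x03..0x06] <- [02 42 c6 b7]
D1: mem[0x0f..0x11] <- [b7 d4 95]
D2: mem[0x13..0x15] <- [c6 b7 d4]
D3: mem[0x00..0x05] <- [95 6b c6 b7 d4 f0]
D4: mem[0x11..0x17] <- [02 42 c6 b7 d4 95 d7]
D5: mem[0x02..0x05] <- [95 d7 b7 d4]
query mem[0x04]=0xb7, mem[0x07]=0x0b, mem[0x0f]=0xb7, mem[0x02]=0x95, mem[0x03]=0xd7

MEM[0x04,0x07,0x0f,0x02,0x03] = b7 0b b7 95 d7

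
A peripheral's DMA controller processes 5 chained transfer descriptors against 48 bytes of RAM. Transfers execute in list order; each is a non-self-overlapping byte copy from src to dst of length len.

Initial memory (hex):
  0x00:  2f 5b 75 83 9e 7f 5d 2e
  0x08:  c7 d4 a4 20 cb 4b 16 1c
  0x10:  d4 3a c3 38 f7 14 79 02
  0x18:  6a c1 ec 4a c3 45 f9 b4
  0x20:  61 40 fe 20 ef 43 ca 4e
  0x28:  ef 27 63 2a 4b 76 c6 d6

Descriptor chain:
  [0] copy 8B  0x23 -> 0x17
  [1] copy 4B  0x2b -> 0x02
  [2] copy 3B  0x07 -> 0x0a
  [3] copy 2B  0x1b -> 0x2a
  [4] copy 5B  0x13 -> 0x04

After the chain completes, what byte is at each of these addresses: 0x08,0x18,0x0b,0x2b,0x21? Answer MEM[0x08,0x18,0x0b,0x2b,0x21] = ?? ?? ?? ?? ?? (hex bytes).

MEM[0x08,0x18,0x0b,0x2b,0x21] = 20 ef c7 ef 40

[0] 0x23->0x17 len=8 : 20 ef 43 ca 4e ef 27 63
[1] 0x2b->0x02 len=4 : 2a 4b 76 c6
[2] 0x07->0x0a len=3 : 2e c7 d4
[3] 0x1b->0x2a len=2 : 4e ef
[4] 0x13->0x04 len=5 : 38 f7 14 79 20
query mem[0x08]=0x20, mem[0x18]=0xef, mem[0x0b]=0xc7, mem[0x2b]=0xef, mem[0x21]=0x40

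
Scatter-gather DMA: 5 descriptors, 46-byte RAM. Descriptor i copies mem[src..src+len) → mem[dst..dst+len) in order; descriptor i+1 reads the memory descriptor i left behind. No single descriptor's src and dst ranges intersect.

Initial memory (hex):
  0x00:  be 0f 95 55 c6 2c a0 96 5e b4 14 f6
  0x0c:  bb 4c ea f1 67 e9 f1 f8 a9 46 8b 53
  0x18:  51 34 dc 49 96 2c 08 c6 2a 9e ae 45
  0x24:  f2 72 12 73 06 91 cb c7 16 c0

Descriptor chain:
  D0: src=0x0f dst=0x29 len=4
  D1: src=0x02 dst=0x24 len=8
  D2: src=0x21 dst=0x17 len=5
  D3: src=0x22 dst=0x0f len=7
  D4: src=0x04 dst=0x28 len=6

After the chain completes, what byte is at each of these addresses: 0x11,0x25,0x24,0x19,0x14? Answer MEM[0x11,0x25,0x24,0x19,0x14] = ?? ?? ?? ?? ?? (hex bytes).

#0 dst[0x29+4] := {0xf1,0x67,0xe9,0xf1}
#1 dst[0x24+8] := {0x95,0x55,0xc6,0x2c,0xa0,0x96,0x5e,0xb4}
#2 dst[0x17+5] := {0x9e,0xae,0x45,0x95,0x55}
#3 dst[0x0f+7] := {0xae,0x45,0x95,0x55,0xc6,0x2c,0xa0}
#4 dst[0x28+6] := {0xc6,0x2c,0xa0,0x96,0x5e,0xb4}
query mem[0x11]=0x95, mem[0x25]=0x55, mem[0x24]=0x95, mem[0x19]=0x45, mem[0x14]=0x2c

MEM[0x11,0x25,0x24,0x19,0x14] = 95 55 95 45 2c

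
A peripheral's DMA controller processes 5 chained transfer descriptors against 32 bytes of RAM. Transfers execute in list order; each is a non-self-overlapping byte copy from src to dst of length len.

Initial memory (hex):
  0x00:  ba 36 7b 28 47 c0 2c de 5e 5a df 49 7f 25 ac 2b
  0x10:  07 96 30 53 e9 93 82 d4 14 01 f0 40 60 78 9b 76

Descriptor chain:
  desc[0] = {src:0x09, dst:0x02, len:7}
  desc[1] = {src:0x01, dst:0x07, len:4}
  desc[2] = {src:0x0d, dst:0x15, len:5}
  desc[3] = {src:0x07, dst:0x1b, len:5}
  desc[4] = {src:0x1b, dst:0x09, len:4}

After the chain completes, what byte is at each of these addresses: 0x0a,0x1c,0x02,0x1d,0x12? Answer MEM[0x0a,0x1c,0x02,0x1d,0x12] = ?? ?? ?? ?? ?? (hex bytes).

#0 dst[0x02+7] := {0x5a,0xdf,0x49,0x7f,0x25,0xac,0x2b}
#1 dst[0x07+4] := {0x36,0x5a,0xdf,0x49}
#2 dst[0x15+5] := {0x25,0xac,0x2b,0x07,0x96}
#3 dst[0x1b+5] := {0x36,0x5a,0xdf,0x49,0x49}
#4 dst[0x09+4] := {0x36,0x5a,0xdf,0x49}
query mem[0x0a]=0x5a, mem[0x1c]=0x5a, mem[0x02]=0x5a, mem[0x1d]=0xdf, mem[0x12]=0x30

MEM[0x0a,0x1c,0x02,0x1d,0x12] = 5a 5a 5a df 30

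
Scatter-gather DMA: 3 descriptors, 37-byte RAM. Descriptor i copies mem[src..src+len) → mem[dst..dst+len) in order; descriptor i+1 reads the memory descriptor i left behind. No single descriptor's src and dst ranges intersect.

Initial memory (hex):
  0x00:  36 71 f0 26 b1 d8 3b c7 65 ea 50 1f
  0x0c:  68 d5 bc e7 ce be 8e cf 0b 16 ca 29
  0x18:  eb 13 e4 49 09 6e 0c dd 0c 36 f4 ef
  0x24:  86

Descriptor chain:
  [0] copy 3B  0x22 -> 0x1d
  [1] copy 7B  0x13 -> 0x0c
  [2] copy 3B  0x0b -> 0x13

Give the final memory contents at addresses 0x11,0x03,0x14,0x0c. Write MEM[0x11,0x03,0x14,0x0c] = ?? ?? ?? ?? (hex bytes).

MEM[0x11,0x03,0x14,0x0c] = eb 26 cf cf

D0: mem[0x1d..0x1f] <- [f4 ef 86]
D1: mem[0x0c..0x12] <- [cf 0b 16 ca 29 eb 13]
D2: mem[0x13..0x15] <- [1f cf 0b]
query mem[0x11]=0xeb, mem[0x03]=0x26, mem[0x14]=0xcf, mem[0x0c]=0xcf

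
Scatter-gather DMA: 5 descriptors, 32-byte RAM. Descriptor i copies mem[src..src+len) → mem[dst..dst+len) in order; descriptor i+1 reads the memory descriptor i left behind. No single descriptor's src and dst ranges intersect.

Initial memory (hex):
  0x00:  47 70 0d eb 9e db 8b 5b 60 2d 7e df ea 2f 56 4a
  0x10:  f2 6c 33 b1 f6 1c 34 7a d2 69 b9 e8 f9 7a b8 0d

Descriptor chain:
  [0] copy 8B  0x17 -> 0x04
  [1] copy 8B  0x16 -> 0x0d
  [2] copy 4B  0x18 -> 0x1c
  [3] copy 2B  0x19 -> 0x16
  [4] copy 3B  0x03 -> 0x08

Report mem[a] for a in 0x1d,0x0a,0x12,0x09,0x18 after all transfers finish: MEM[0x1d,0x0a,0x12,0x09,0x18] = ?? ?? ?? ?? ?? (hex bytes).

#0 dst[0x04+8] := {0x7a,0xd2,0x69,0xb9,0xe8,0xf9,0x7a,0xb8}
#1 dst[0x0d+8] := {0x34,0x7a,0xd2,0x69,0xb9,0xe8,0xf9,0x7a}
#2 dst[0x1c+4] := {0xd2,0x69,0xb9,0xe8}
#3 dst[0x16+2] := {0x69,0xb9}
#4 dst[0x08+3] := {0xeb,0x7a,0xd2}
query mem[0x1d]=0x69, mem[0x0a]=0xd2, mem[0x12]=0xe8, mem[0x09]=0x7a, mem[0x18]=0xd2

MEM[0x1d,0x0a,0x12,0x09,0x18] = 69 d2 e8 7a d2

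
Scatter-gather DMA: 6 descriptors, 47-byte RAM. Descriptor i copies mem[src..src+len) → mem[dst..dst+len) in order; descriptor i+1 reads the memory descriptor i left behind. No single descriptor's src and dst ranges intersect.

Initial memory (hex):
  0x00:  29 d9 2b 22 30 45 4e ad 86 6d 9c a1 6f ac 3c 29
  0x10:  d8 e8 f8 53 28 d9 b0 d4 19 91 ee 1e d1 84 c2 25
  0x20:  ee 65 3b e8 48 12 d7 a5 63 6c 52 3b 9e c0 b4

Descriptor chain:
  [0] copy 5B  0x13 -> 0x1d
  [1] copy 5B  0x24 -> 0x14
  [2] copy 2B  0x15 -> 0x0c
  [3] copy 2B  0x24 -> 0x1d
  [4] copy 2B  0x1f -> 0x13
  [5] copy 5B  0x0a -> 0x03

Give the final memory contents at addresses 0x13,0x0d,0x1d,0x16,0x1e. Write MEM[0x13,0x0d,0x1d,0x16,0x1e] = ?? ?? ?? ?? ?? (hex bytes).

D0: mem[0x1d..0x21] <- [53 28 d9 b0 d4]
D1: mem[0x14..0x18] <- [48 12 d7 a5 63]
D2: mem[0x0c..0x0d] <- [12 d7]
D3: mem[0x1d..0x1e] <- [48 12]
D4: mem[0x13..0x14] <- [d9 b0]
D5: mem[0x03..0x07] <- [9c a1 12 d7 3c]
query mem[0x13]=0xd9, mem[0x0d]=0xd7, mem[0x1d]=0x48, mem[0x16]=0xd7, mem[0x1e]=0x12

MEM[0x13,0x0d,0x1d,0x16,0x1e] = d9 d7 48 d7 12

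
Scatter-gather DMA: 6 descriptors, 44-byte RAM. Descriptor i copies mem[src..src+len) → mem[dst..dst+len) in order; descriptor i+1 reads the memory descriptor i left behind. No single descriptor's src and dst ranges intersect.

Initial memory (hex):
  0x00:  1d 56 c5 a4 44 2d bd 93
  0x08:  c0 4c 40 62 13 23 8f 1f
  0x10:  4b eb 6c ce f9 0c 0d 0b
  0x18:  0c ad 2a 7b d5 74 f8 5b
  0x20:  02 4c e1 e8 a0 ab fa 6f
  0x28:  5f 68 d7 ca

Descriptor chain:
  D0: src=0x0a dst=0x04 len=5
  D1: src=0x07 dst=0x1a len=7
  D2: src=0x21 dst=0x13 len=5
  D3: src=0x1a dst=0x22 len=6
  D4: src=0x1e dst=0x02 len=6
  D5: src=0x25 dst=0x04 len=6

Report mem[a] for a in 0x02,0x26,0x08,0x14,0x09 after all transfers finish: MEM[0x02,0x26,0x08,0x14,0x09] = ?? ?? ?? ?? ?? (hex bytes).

MEM[0x02,0x26,0x08,0x14,0x09] = 62 62 68 e1 d7

D0: mem[0x04..0x08] <- [40 62 13 23 8f]
D1: mem[0x1a..0x20] <- [23 8f 4c 40 62 13 23]
D2: mem[0x13..0x17] <- [4c e1 e8 a0 ab]
D3: mem[0x22..0x27] <- [23 8f 4c 40 62 13]
D4: mem[0x02..0x07] <- [62 13 23 4c 23 8f]
D5: mem[0x04..0x09] <- [40 62 13 5f 68 d7]
query mem[0x02]=0x62, mem[0x26]=0x62, mem[0x08]=0x68, mem[0x14]=0xe1, mem[0x09]=0xd7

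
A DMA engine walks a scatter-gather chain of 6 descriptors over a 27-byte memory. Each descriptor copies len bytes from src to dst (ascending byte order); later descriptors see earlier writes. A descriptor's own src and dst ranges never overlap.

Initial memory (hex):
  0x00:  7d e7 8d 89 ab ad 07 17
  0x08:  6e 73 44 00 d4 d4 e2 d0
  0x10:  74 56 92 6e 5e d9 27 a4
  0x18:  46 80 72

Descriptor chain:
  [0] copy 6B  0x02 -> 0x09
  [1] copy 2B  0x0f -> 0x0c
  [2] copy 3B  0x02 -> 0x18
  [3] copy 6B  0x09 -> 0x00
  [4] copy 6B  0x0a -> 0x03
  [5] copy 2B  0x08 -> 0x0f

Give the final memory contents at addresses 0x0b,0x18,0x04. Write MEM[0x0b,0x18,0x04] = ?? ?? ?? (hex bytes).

  after D0: wrote 6B at 0x09 = 8d89abad0717
  after D1: wrote 2B at 0x0c = d074
  after D2: wrote 3B at 0x18 = 8d89ab
  after D3: wrote 6B at 0x00 = 8d89abd07417
  after D4: wrote 6B at 0x03 = 89abd07417d0
  after D5: wrote 2B at 0x0f = d08d
query mem[0x0b]=0xab, mem[0x18]=0x8d, mem[0x04]=0xab

MEM[0x0b,0x18,0x04] = ab 8d ab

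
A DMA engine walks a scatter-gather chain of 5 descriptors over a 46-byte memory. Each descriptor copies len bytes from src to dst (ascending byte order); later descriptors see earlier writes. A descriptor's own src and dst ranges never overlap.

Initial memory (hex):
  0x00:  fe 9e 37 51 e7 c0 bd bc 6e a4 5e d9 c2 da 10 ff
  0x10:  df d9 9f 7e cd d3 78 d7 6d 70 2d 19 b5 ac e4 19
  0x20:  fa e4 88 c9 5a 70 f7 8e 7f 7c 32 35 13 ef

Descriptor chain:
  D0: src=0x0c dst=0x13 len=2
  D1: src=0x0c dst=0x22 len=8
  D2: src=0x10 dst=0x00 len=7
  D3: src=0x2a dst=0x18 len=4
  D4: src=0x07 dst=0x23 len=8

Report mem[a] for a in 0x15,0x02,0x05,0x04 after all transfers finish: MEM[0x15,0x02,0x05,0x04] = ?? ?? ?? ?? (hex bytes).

MEM[0x15,0x02,0x05,0x04] = d3 9f d3 da

#0 dst[0x13+2] := {0xc2,0xda}
#1 dst[0x22+8] := {0xc2,0xda,0x10,0xff,0xdf,0xd9,0x9f,0xc2}
#2 dst[0x00+7] := {0xdf,0xd9,0x9f,0xc2,0xda,0xd3,0x78}
#3 dst[0x18+4] := {0x32,0x35,0x13,0xef}
#4 dst[0x23+8] := {0xbc,0x6e,0xa4,0x5e,0xd9,0xc2,0xda,0x10}
query mem[0x15]=0xd3, mem[0x02]=0x9f, mem[0x05]=0xd3, mem[0x04]=0xda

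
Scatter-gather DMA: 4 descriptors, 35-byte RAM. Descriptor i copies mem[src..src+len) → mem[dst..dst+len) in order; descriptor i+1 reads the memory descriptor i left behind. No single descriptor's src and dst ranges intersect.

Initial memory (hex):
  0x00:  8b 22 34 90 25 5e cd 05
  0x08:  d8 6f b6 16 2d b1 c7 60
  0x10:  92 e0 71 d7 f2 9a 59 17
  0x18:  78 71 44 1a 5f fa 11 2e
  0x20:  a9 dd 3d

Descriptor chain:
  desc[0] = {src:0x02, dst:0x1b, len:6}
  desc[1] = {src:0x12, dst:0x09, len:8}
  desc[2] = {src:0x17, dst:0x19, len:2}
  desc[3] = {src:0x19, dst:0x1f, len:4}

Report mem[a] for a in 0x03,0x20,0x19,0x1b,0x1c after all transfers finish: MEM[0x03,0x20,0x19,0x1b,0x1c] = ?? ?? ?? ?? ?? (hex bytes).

MEM[0x03,0x20,0x19,0x1b,0x1c] = 90 78 17 34 90

[0] 0x02->0x1b len=6 : 34 90 25 5e cd 05
[1] 0x12->0x09 len=8 : 71 d7 f2 9a 59 17 78 71
[2] 0x17->0x19 len=2 : 17 78
[3] 0x19->0x1f len=4 : 17 78 34 90
query mem[0x03]=0x90, mem[0x20]=0x78, mem[0x19]=0x17, mem[0x1b]=0x34, mem[0x1c]=0x90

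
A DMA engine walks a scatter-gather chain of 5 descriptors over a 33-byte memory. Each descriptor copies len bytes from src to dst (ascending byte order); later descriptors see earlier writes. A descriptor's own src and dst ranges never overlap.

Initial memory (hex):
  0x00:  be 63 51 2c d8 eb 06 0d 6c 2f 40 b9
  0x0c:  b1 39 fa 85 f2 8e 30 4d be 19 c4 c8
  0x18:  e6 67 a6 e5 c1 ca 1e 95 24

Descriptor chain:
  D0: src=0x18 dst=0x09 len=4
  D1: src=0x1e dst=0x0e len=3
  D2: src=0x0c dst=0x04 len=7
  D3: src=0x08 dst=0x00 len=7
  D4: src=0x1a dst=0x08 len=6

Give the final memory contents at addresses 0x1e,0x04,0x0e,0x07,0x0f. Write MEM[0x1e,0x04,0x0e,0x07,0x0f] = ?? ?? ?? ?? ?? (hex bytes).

  after D0: wrote 4B at 0x09 = e667a6e5
  after D1: wrote 3B at 0x0e = 1e9524
  after D2: wrote 7B at 0x04 = e5391e95248e30
  after D3: wrote 7B at 0x00 = 248e30a6e5391e
  after D4: wrote 6B at 0x08 = a6e5c1ca1e95
query mem[0x1e]=0x1e, mem[0x04]=0xe5, mem[0x0e]=0x1e, mem[0x07]=0x95, mem[0x0f]=0x95

MEM[0x1e,0x04,0x0e,0x07,0x0f] = 1e e5 1e 95 95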